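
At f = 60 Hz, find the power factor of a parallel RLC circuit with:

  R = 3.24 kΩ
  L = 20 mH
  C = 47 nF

Step 1 — Angular frequency: ω = 2π·f = 2π·60 = 377 rad/s.
Step 2 — Component impedances:
  R: Z = R = 3240 Ω
  L: Z = jωL = j·377·0.02 = 0 + j7.54 Ω
  C: Z = 1/(jωC) = -j/(ω·C) = 0 - j5.644e+04 Ω
Step 3 — Parallel combination: 1/Z_total = 1/R + 1/L + 1/C; Z_total = 0.01755 + j7.541 Ω = 7.541∠89.9° Ω.
Step 4 — Power factor: PF = cos(φ) = Re(Z)/|Z| = 0.01755/7.541 = 0.002327.
Step 5 — Type: Im(Z) = 7.541 ⇒ lagging (phase φ = 89.9°).

PF = 0.002327 (lagging, φ = 89.9°)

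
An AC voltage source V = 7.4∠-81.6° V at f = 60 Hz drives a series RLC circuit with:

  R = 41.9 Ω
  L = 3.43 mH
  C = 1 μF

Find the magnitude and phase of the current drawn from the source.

Step 1 — Angular frequency: ω = 2π·f = 2π·60 = 377 rad/s.
Step 2 — Component impedances:
  R: Z = R = 41.9 Ω
  L: Z = jωL = j·377·0.00343 = 0 + j1.293 Ω
  C: Z = 1/(jωC) = -j/(ω·C) = 0 - j2653 Ω
Step 3 — Series combination: Z_total = R + L + C = 41.9 - j2651 Ω = 2652∠-89.1° Ω.
Step 4 — Source phasor: V = 7.4∠-81.6° V = 1.081 - j7.321 V.
Step 5 — Ohm's law: I = V / Z_total = (1.081 - j7.321) / (41.9 - j2651) = 0.002767 + j0.000364 A.
Step 6 — Convert to polar: |I| = 0.002791 A, ∠I = 7.5°.

I = 0.002791∠7.5° A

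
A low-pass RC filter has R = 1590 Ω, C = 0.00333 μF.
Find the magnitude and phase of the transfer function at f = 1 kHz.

Step 1 — Angular frequency: ω = 2π·1000 = 6283 rad/s.
Step 2 — Transfer function: H(jω) = 1/(1 + jωRC).
Step 3 — Denominator: 1 + jωRC = 1 + j·6283·1590·3.33e-09 = 1 + j0.03327.
Step 4 — H = 0.9989 - j0.03323.
Step 5 — Magnitude: |H| = 0.9994 (-0.0 dB); phase: φ = -1.9°.

|H| = 0.9994 (-0.0 dB), φ = -1.9°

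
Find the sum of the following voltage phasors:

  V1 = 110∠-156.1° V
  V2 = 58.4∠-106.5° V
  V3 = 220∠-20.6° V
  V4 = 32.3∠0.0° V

Step 1 — Convert each phasor to rectangular form:
  V1 = 110·(cos(-156.1°) + j·sin(-156.1°)) = -100.6 - j44.57 V
  V2 = 58.4·(cos(-106.5°) + j·sin(-106.5°)) = -16.59 - j56 V
  V3 = 220·(cos(-20.6°) + j·sin(-20.6°)) = 205.9 - j77.41 V
  V4 = 32.3·(cos(0.0°) + j·sin(0.0°)) = 32.3 V
Step 2 — Sum components: V_total = 121.1 - j178 V.
Step 3 — Convert to polar: |V_total| = 215.2 V, ∠V_total = -55.8°.

V_total = 215.2∠-55.8° V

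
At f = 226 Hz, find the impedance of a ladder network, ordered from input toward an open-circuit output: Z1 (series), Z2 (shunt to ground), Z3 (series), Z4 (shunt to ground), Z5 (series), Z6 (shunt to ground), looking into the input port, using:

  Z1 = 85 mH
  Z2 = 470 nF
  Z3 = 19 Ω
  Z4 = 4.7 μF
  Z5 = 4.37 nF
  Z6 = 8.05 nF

Step 1 — Angular frequency: ω = 2π·f = 2π·226 = 1420 rad/s.
Step 2 — Component impedances:
  Z1: Z = jωL = j·1420·0.085 = 0 + j120.7 Ω
  Z2: Z = 1/(jωC) = -j/(ω·C) = 0 - j1498 Ω
  Z3: Z = R = 19 Ω
  Z4: Z = 1/(jωC) = -j/(ω·C) = 0 - j149.8 Ω
  Z5: Z = 1/(jωC) = -j/(ω·C) = 0 - j1.611e+05 Ω
  Z6: Z = 1/(jωC) = -j/(ω·C) = 0 - j8.748e+04 Ω
Step 3 — Ladder network (open output): work backward from the far end, alternating series and parallel combinations. Z_in = 15.7 - j15.62 Ω = 22.15∠-44.9° Ω.

Z = 15.7 - j15.62 Ω = 22.15∠-44.9° Ω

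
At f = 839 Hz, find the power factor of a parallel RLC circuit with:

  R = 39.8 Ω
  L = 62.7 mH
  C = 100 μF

Step 1 — Angular frequency: ω = 2π·f = 2π·839 = 5272 rad/s.
Step 2 — Component impedances:
  R: Z = R = 39.8 Ω
  L: Z = jωL = j·5272·0.0627 = 0 + j330.5 Ω
  C: Z = 1/(jωC) = -j/(ω·C) = 0 - j1.897 Ω
Step 3 — Parallel combination: 1/Z_total = 1/R + 1/L + 1/C; Z_total = 0.09125 - j1.904 Ω = 1.906∠-87.3° Ω.
Step 4 — Power factor: PF = cos(φ) = Re(Z)/|Z| = 0.09125/1.906 = 0.04788.
Step 5 — Type: Im(Z) = -1.904 ⇒ leading (phase φ = -87.3°).

PF = 0.04788 (leading, φ = -87.3°)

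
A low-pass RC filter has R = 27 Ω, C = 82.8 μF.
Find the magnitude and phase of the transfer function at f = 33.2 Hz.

Step 1 — Angular frequency: ω = 2π·33.2 = 208.6 rad/s.
Step 2 — Transfer function: H(jω) = 1/(1 + jωRC).
Step 3 — Denominator: 1 + jωRC = 1 + j·208.6·27·8.28e-05 = 1 + j0.4664.
Step 4 — H = 0.8214 - j0.383.
Step 5 — Magnitude: |H| = 0.9063 (-0.9 dB); phase: φ = -25.0°.

|H| = 0.9063 (-0.9 dB), φ = -25.0°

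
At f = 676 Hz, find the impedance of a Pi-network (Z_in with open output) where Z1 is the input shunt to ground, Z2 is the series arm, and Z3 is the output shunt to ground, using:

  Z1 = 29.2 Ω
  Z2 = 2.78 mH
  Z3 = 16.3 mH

Step 1 — Angular frequency: ω = 2π·f = 2π·676 = 4247 rad/s.
Step 2 — Component impedances:
  Z1: Z = R = 29.2 Ω
  Z2: Z = jωL = j·4247·0.00278 = 0 + j11.81 Ω
  Z3: Z = jωL = j·4247·0.0163 = 0 + j69.23 Ω
Step 3 — With open output, the series arm Z2 and the output shunt Z3 appear in series to ground: Z2 + Z3 = 0 + j81.04 Ω.
Step 4 — Parallel with input shunt Z1: Z_in = Z1 || (Z2 + Z3) = 25.84 + j9.312 Ω = 27.47∠19.8° Ω.

Z = 25.84 + j9.312 Ω = 27.47∠19.8° Ω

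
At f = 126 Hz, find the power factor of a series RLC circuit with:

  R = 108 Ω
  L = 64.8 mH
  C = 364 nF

Step 1 — Angular frequency: ω = 2π·f = 2π·126 = 791.7 rad/s.
Step 2 — Component impedances:
  R: Z = R = 108 Ω
  L: Z = jωL = j·791.7·0.0648 = 0 + j51.3 Ω
  C: Z = 1/(jωC) = -j/(ω·C) = 0 - j3470 Ω
Step 3 — Series combination: Z_total = R + L + C = 108 - j3419 Ω = 3421∠-88.2° Ω.
Step 4 — Power factor: PF = cos(φ) = Re(Z)/|Z| = 108/3421 = 0.03157.
Step 5 — Type: Im(Z) = -3419 ⇒ leading (phase φ = -88.2°).

PF = 0.03157 (leading, φ = -88.2°)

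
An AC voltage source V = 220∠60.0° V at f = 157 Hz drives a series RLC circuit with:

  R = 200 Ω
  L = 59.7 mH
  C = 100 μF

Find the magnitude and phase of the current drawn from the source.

Step 1 — Angular frequency: ω = 2π·f = 2π·157 = 986.5 rad/s.
Step 2 — Component impedances:
  R: Z = R = 200 Ω
  L: Z = jωL = j·986.5·0.0597 = 0 + j58.89 Ω
  C: Z = 1/(jωC) = -j/(ω·C) = 0 - j10.14 Ω
Step 3 — Series combination: Z_total = R + L + C = 200 + j48.75 Ω = 205.9∠13.7° Ω.
Step 4 — Source phasor: V = 220∠60.0° V = 110 + j190.5 V.
Step 5 — Ohm's law: I = V / Z_total = (110 + j190.5) / (200 + j48.75) = 0.7383 + j0.7726 A.
Step 6 — Convert to polar: |I| = 1.069 A, ∠I = 46.3°.

I = 1.069∠46.3° A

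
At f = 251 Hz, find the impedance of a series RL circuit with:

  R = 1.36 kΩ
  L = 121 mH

Step 1 — Angular frequency: ω = 2π·f = 2π·251 = 1577 rad/s.
Step 2 — Component impedances:
  R: Z = R = 1360 Ω
  L: Z = jωL = j·1577·0.121 = 0 + j190.8 Ω
Step 3 — Series combination: Z_total = R + L = 1360 + j190.8 Ω = 1373∠8.0° Ω.

Z = 1360 + j190.8 Ω = 1373∠8.0° Ω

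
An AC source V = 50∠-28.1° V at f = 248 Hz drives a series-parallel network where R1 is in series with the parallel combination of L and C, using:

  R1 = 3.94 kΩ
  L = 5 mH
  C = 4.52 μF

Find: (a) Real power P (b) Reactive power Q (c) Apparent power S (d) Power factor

Step 1 — Angular frequency: ω = 2π·f = 2π·248 = 1558 rad/s.
Step 2 — Component impedances:
  R1: Z = R = 3940 Ω
  L: Z = jωL = j·1558·0.005 = 0 + j7.791 Ω
  C: Z = 1/(jωC) = -j/(ω·C) = 0 - j142 Ω
Step 3 — Parallel branch: L || C = 1/(1/L + 1/C) = 0 + j8.244 Ω.
Step 4 — Series with R1: Z_total = R1 + (L || C) = 3940 + j8.244 Ω = 3940∠0.1° Ω.
Step 5 — Source phasor: V = 50∠-28.1° V = 44.11 - j23.55 V.
Step 6 — Current: I = V / Z = 0.01118 - j0.006001 A = 0.01269∠-28.2° A.
Step 7 — Complex power: S = V·I* = 0.6345 + j0.001328 VA.
Step 8 — Real power: P = Re(S) = 0.6345 W.
Step 9 — Reactive power: Q = Im(S) = 0.001328 VAR.
Step 10 — Apparent power: |S| = 0.6345 VA.
Step 11 — Power factor: PF = P/|S| = 1 (lagging).

(a) P = 0.6345 W  (b) Q = 0.001328 VAR  (c) S = 0.6345 VA  (d) PF = 1 (lagging)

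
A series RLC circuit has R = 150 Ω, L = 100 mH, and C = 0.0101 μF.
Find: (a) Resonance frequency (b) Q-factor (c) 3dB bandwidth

Step 1 — Resonance: ω₀ = 1/√(LC) = 1/√(0.1·1.01e-08) = 3.147e+04 rad/s.
Step 2 — f₀ = ω₀/(2π) = 5008 Hz.
Step 3 — Series Q: Q = ω₀L/R = 3.147e+04·0.1/150 = 20.98.
Step 4 — Bandwidth: Δω = ω₀/Q = 1500 rad/s; BW = Δω/(2π) = 238.7 Hz.

(a) f₀ = 5008 Hz  (b) Q = 20.98  (c) BW = 238.7 Hz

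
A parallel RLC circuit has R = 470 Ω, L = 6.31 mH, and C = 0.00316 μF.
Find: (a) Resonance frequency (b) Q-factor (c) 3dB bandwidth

Step 1 — Resonance: ω₀ = 1/√(LC) = 1/√(0.00631·3.16e-09) = 2.239e+05 rad/s.
Step 2 — f₀ = ω₀/(2π) = 3.564e+04 Hz.
Step 3 — Parallel Q: Q = R/(ω₀L) = 470/(2.239e+05·0.00631) = 0.3326.
Step 4 — Bandwidth: Δω = ω₀/Q = 6.733e+05 rad/s; BW = Δω/(2π) = 1.072e+05 Hz.

(a) f₀ = 3.564e+04 Hz  (b) Q = 0.3326  (c) BW = 1.072e+05 Hz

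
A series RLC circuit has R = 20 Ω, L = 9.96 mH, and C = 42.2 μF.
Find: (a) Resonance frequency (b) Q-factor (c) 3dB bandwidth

Step 1 — Resonance condition Im(Z)=0 gives ω₀ = 1/√(LC).
Step 2 — ω₀ = 1/√(0.00996·4.22e-05) = 1542 rad/s.
Step 3 — f₀ = ω₀/(2π) = 245.5 Hz.
Step 4 — Series Q: Q = ω₀L/R = 1542·0.00996/20 = 0.7681.
Step 5 — 3dB bandwidth: Δω = ω₀/Q = 2008 rad/s; BW = Δω/(2π) = 319.6 Hz.

(a) f₀ = 245.5 Hz  (b) Q = 0.7681  (c) BW = 319.6 Hz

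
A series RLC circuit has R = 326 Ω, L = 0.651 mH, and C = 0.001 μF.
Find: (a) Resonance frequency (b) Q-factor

Step 1 — Resonance condition Im(Z)=0 gives ω₀ = 1/√(LC).
Step 2 — ω₀ = 1/√(0.000651·1e-09) = 1.239e+06 rad/s.
Step 3 — f₀ = ω₀/(2π) = 1.973e+05 Hz.
Step 4 — Series Q: Q = ω₀L/R = 1.239e+06·0.000651/326 = 2.475.

(a) f₀ = 1.973e+05 Hz  (b) Q = 2.475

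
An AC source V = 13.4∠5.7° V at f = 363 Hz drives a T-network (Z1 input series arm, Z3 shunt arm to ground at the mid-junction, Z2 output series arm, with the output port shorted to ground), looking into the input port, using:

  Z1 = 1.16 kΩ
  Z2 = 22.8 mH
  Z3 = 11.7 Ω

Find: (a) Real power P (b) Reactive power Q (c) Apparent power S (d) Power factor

Step 1 — Angular frequency: ω = 2π·f = 2π·363 = 2281 rad/s.
Step 2 — Component impedances:
  Z1: Z = R = 1160 Ω
  Z2: Z = jωL = j·2281·0.0228 = 0 + j52 Ω
  Z3: Z = R = 11.7 Ω
Step 3 — With the output port shorted to ground, the output series arm Z2 runs from the junction to ground; the shunt arm Z3 also runs from the junction to ground. They appear in parallel: Z3 || Z2 = 11.14 + j2.506 Ω.
Step 4 — Series with input arm Z1: Z_in = Z1 + (Z3 || Z2) = 1171 + j2.506 Ω = 1171∠0.1° Ω.
Step 5 — Source phasor: V = 13.4∠5.7° V = 13.33 + j1.331 V.
Step 6 — Current: I = V / Z = 0.01139 + j0.001112 A = 0.01144∠5.6° A.
Step 7 — Complex power: S = V·I* = 0.1533 + j0.000328 VA.
Step 8 — Real power: P = Re(S) = 0.1533 W.
Step 9 — Reactive power: Q = Im(S) = 0.000328 VAR.
Step 10 — Apparent power: |S| = 0.1533 VA.
Step 11 — Power factor: PF = P/|S| = 1 (lagging).

(a) P = 0.1533 W  (b) Q = 0.000328 VAR  (c) S = 0.1533 VA  (d) PF = 1 (lagging)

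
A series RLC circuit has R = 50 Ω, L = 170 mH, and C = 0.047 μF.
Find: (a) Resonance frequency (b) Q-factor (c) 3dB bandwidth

Step 1 — Resonance: ω₀ = 1/√(LC) = 1/√(0.17·4.7e-08) = 1.119e+04 rad/s.
Step 2 — f₀ = ω₀/(2π) = 1781 Hz.
Step 3 — Series Q: Q = ω₀L/R = 1.119e+04·0.17/50 = 38.04.
Step 4 — Bandwidth: Δω = ω₀/Q = 294.1 rad/s; BW = Δω/(2π) = 46.81 Hz.

(a) f₀ = 1781 Hz  (b) Q = 38.04  (c) BW = 46.81 Hz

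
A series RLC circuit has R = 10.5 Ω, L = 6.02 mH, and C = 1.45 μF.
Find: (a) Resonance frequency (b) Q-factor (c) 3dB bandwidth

Step 1 — Resonance condition Im(Z)=0 gives ω₀ = 1/√(LC).
Step 2 — ω₀ = 1/√(0.00602·1.45e-06) = 1.07e+04 rad/s.
Step 3 — f₀ = ω₀/(2π) = 1703 Hz.
Step 4 — Series Q: Q = ω₀L/R = 1.07e+04·0.00602/10.5 = 6.137.
Step 5 — 3dB bandwidth: Δω = ω₀/Q = 1744 rad/s; BW = Δω/(2π) = 277.6 Hz.

(a) f₀ = 1703 Hz  (b) Q = 6.137  (c) BW = 277.6 Hz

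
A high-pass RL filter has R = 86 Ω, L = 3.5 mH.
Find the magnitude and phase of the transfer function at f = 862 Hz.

Step 1 — Angular frequency: ω = 2π·862 = 5416 rad/s.
Step 2 — Transfer function: H(jω) = jωL/(R + jωL).
Step 3 — Numerator jωL = j·18.96; denominator R + jωL = 86 + j18.96.
Step 4 — H = 0.04634 + j0.2102.
Step 5 — Magnitude: |H| = 0.2153 (-13.3 dB); phase: φ = 77.6°.

|H| = 0.2153 (-13.3 dB), φ = 77.6°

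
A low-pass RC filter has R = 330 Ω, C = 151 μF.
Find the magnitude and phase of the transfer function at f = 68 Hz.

Step 1 — Angular frequency: ω = 2π·68 = 427.3 rad/s.
Step 2 — Transfer function: H(jω) = 1/(1 + jωRC).
Step 3 — Denominator: 1 + jωRC = 1 + j·427.3·330·0.000151 = 1 + j21.29.
Step 4 — H = 0.002201 - j0.04687.
Step 5 — Magnitude: |H| = 0.04692 (-26.6 dB); phase: φ = -87.3°.

|H| = 0.04692 (-26.6 dB), φ = -87.3°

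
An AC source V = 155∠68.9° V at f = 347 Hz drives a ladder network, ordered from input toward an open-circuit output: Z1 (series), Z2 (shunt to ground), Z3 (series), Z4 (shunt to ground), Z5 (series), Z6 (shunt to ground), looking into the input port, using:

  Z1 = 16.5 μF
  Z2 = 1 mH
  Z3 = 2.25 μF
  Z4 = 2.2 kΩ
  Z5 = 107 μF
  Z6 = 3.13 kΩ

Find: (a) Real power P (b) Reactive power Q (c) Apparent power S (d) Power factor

Step 1 — Angular frequency: ω = 2π·f = 2π·347 = 2180 rad/s.
Step 2 — Component impedances:
  Z1: Z = 1/(jωC) = -j/(ω·C) = 0 - j27.8 Ω
  Z2: Z = jωL = j·2180·0.001 = 0 + j2.18 Ω
  Z3: Z = 1/(jωC) = -j/(ω·C) = 0 - j203.8 Ω
  Z4: Z = R = 2200 Ω
  Z5: Z = 1/(jωC) = -j/(ω·C) = 0 - j4.287 Ω
  Z6: Z = R = 3130 Ω
Step 3 — Ladder network (open output): work backward from the far end, alternating series and parallel combinations. Z_in = 0.003591 - j25.62 Ω = 25.62∠-90.0° Ω.
Step 4 — Source phasor: V = 155∠68.9° V = 55.8 + j144.6 V.
Step 5 — Current: I = V / Z = -5.645 + j2.179 A = 6.051∠158.9° A.
Step 6 — Complex power: S = V·I* = 0.1315 - j937.9 VA.
Step 7 — Real power: P = Re(S) = 0.1315 W.
Step 8 — Reactive power: Q = Im(S) = -937.9 VAR.
Step 9 — Apparent power: |S| = 937.9 VA.
Step 10 — Power factor: PF = P/|S| = 0.0001402 (leading).

(a) P = 0.1315 W  (b) Q = -937.9 VAR  (c) S = 937.9 VA  (d) PF = 0.0001402 (leading)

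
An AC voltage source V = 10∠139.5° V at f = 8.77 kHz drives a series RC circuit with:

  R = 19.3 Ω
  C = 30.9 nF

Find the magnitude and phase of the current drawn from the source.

Step 1 — Angular frequency: ω = 2π·f = 2π·8770 = 5.51e+04 rad/s.
Step 2 — Component impedances:
  R: Z = R = 19.3 Ω
  C: Z = 1/(jωC) = -j/(ω·C) = 0 - j587.3 Ω
Step 3 — Series combination: Z_total = R + C = 19.3 - j587.3 Ω = 587.6∠-88.1° Ω.
Step 4 — Source phasor: V = 10∠139.5° V = -7.604 + j6.494 V.
Step 5 — Ohm's law: I = V / Z_total = (-7.604 + j6.494) / (19.3 - j587.3) = -0.01147 - j0.01257 A.
Step 6 — Convert to polar: |I| = 0.01702 A, ∠I = -132.4°.

I = 0.01702∠-132.4° A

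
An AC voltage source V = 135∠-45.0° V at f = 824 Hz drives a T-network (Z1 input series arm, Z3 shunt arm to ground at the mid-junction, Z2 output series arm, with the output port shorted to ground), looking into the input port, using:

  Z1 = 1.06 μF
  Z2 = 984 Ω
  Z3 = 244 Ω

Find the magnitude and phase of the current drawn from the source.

Step 1 — Angular frequency: ω = 2π·f = 2π·824 = 5177 rad/s.
Step 2 — Component impedances:
  Z1: Z = 1/(jωC) = -j/(ω·C) = 0 - j182.2 Ω
  Z2: Z = R = 984 Ω
  Z3: Z = R = 244 Ω
Step 3 — With the output port shorted to ground, the output series arm Z2 runs from the junction to ground; the shunt arm Z3 also runs from the junction to ground. They appear in parallel: Z3 || Z2 = 195.5 Ω.
Step 4 — Series with input arm Z1: Z_in = Z1 + (Z3 || Z2) = 195.5 - j182.2 Ω = 267.3∠-43.0° Ω.
Step 5 — Source phasor: V = 135∠-45.0° V = 95.46 - j95.46 V.
Step 6 — Ohm's law: I = V / Z_total = (95.46 - j95.46) / (195.5 - j182.2) = 0.5048 - j0.01778 A.
Step 7 — Convert to polar: |I| = 0.5051 A, ∠I = -2.0°.

I = 0.5051∠-2.0° A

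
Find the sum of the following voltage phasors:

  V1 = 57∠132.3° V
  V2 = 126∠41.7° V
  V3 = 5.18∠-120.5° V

Step 1 — Convert each phasor to rectangular form:
  V1 = 57·(cos(132.3°) + j·sin(132.3°)) = -38.36 + j42.16 V
  V2 = 126·(cos(41.7°) + j·sin(41.7°)) = 94.08 + j83.82 V
  V3 = 5.18·(cos(-120.5°) + j·sin(-120.5°)) = -2.629 - j4.463 V
Step 2 — Sum components: V_total = 53.09 + j121.5 V.
Step 3 — Convert to polar: |V_total| = 132.6 V, ∠V_total = 66.4°.

V_total = 132.6∠66.4° V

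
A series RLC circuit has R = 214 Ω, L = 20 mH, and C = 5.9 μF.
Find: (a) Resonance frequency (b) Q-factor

Step 1 — Resonance condition Im(Z)=0 gives ω₀ = 1/√(LC).
Step 2 — ω₀ = 1/√(0.02·5.9e-06) = 2911 rad/s.
Step 3 — f₀ = ω₀/(2π) = 463.3 Hz.
Step 4 — Series Q: Q = ω₀L/R = 2911·0.02/214 = 0.2721.

(a) f₀ = 463.3 Hz  (b) Q = 0.2721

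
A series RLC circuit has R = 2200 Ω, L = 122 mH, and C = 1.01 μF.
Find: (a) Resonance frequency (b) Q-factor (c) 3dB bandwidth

Step 1 — Resonance: ω₀ = 1/√(LC) = 1/√(0.122·1.01e-06) = 2849 rad/s.
Step 2 — f₀ = ω₀/(2π) = 453.4 Hz.
Step 3 — Series Q: Q = ω₀L/R = 2849·0.122/2200 = 0.158.
Step 4 — Bandwidth: Δω = ω₀/Q = 1.803e+04 rad/s; BW = Δω/(2π) = 2870 Hz.

(a) f₀ = 453.4 Hz  (b) Q = 0.158  (c) BW = 2870 Hz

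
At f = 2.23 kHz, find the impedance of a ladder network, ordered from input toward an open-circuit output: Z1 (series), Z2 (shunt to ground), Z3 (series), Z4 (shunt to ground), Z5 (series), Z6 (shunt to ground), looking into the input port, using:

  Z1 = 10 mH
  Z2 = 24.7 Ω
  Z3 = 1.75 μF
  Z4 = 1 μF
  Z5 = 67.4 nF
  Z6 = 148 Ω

Step 1 — Angular frequency: ω = 2π·f = 2π·2230 = 1.401e+04 rad/s.
Step 2 — Component impedances:
  Z1: Z = jωL = j·1.401e+04·0.01 = 0 + j140.1 Ω
  Z2: Z = R = 24.7 Ω
  Z3: Z = 1/(jωC) = -j/(ω·C) = 0 - j40.78 Ω
  Z4: Z = 1/(jωC) = -j/(ω·C) = 0 - j71.37 Ω
  Z5: Z = 1/(jωC) = -j/(ω·C) = 0 - j1059 Ω
  Z6: Z = R = 148 Ω
Step 3 — Ladder network (open output): work backward from the far end, alternating series and parallel combinations. Z_in = 23.44 + j134.7 Ω = 136.8∠80.1° Ω.

Z = 23.44 + j134.7 Ω = 136.8∠80.1° Ω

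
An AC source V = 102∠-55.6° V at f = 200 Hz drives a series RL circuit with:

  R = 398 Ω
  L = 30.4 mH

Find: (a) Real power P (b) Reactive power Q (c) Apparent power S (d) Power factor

Step 1 — Angular frequency: ω = 2π·f = 2π·200 = 1257 rad/s.
Step 2 — Component impedances:
  R: Z = R = 398 Ω
  L: Z = jωL = j·1257·0.0304 = 0 + j38.2 Ω
Step 3 — Series combination: Z_total = R + L = 398 + j38.2 Ω = 399.8∠5.5° Ω.
Step 4 — Source phasor: V = 102∠-55.6° V = 57.63 - j84.16 V.
Step 5 — Current: I = V / Z = 0.1234 - j0.2233 A = 0.2551∠-61.1° A.
Step 6 — Complex power: S = V·I* = 25.9 + j2.486 VA.
Step 7 — Real power: P = Re(S) = 25.9 W.
Step 8 — Reactive power: Q = Im(S) = 2.486 VAR.
Step 9 — Apparent power: |S| = 26.02 VA.
Step 10 — Power factor: PF = P/|S| = 0.9954 (lagging).

(a) P = 25.9 W  (b) Q = 2.486 VAR  (c) S = 26.02 VA  (d) PF = 0.9954 (lagging)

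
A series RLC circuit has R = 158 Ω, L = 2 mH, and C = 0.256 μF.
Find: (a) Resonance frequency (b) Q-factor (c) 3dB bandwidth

Step 1 — Resonance: ω₀ = 1/√(LC) = 1/√(0.002·2.56e-07) = 4.419e+04 rad/s.
Step 2 — f₀ = ω₀/(2π) = 7034 Hz.
Step 3 — Series Q: Q = ω₀L/R = 4.419e+04·0.002/158 = 0.5594.
Step 4 — Bandwidth: Δω = ω₀/Q = 7.9e+04 rad/s; BW = Δω/(2π) = 1.257e+04 Hz.

(a) f₀ = 7034 Hz  (b) Q = 0.5594  (c) BW = 1.257e+04 Hz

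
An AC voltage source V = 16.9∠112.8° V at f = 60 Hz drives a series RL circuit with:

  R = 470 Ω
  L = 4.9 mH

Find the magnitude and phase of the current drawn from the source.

Step 1 — Angular frequency: ω = 2π·f = 2π·60 = 377 rad/s.
Step 2 — Component impedances:
  R: Z = R = 470 Ω
  L: Z = jωL = j·377·0.0049 = 0 + j1.847 Ω
Step 3 — Series combination: Z_total = R + L = 470 + j1.847 Ω = 470∠0.2° Ω.
Step 4 — Source phasor: V = 16.9∠112.8° V = -6.549 + j15.58 V.
Step 5 — Ohm's law: I = V / Z_total = (-6.549 + j15.58) / (470 + j1.847) = -0.0138 + j0.0332 A.
Step 6 — Convert to polar: |I| = 0.03596 A, ∠I = 112.6°.

I = 0.03596∠112.6° A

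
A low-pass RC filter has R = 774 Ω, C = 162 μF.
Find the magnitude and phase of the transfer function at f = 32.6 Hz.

Step 1 — Angular frequency: ω = 2π·32.6 = 204.8 rad/s.
Step 2 — Transfer function: H(jω) = 1/(1 + jωRC).
Step 3 — Denominator: 1 + jωRC = 1 + j·204.8·774·0.000162 = 1 + j25.68.
Step 4 — H = 0.001514 - j0.03888.
Step 5 — Magnitude: |H| = 0.03891 (-28.2 dB); phase: φ = -87.8°.

|H| = 0.03891 (-28.2 dB), φ = -87.8°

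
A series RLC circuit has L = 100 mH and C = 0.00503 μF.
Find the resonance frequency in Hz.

Step 1 — Resonance condition Im(Z)=0 gives ω₀ = 1/√(LC).
Step 2 — ω₀ = 1/√(0.1·5.03e-09) = 4.459e+04 rad/s.
Step 3 — f₀ = ω₀/(2π) = 7096 Hz.

f₀ = 7096 Hz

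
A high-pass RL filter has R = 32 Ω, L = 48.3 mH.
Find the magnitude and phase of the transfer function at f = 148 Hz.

Step 1 — Angular frequency: ω = 2π·148 = 929.9 rad/s.
Step 2 — Transfer function: H(jω) = jωL/(R + jωL).
Step 3 — Numerator jωL = j·44.91; denominator R + jωL = 32 + j44.91.
Step 4 — H = 0.6633 + j0.4726.
Step 5 — Magnitude: |H| = 0.8144 (-1.8 dB); phase: φ = 35.5°.

|H| = 0.8144 (-1.8 dB), φ = 35.5°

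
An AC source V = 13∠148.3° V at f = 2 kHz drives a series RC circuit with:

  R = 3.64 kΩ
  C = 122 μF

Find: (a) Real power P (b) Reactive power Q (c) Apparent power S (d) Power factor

Step 1 — Angular frequency: ω = 2π·f = 2π·2000 = 1.257e+04 rad/s.
Step 2 — Component impedances:
  R: Z = R = 3640 Ω
  C: Z = 1/(jωC) = -j/(ω·C) = 0 - j0.6523 Ω
Step 3 — Series combination: Z_total = R + C = 3640 - j0.6523 Ω = 3640∠-0.0° Ω.
Step 4 — Source phasor: V = 13∠148.3° V = -11.06 + j6.831 V.
Step 5 — Current: I = V / Z = -0.003039 + j0.001876 A = 0.003571∠148.3° A.
Step 6 — Complex power: S = V·I* = 0.04643 - j8.32e-06 VA.
Step 7 — Real power: P = Re(S) = 0.04643 W.
Step 8 — Reactive power: Q = Im(S) = -8.32e-06 VAR.
Step 9 — Apparent power: |S| = 0.04643 VA.
Step 10 — Power factor: PF = P/|S| = 1 (leading).

(a) P = 0.04643 W  (b) Q = -8.32e-06 VAR  (c) S = 0.04643 VA  (d) PF = 1 (leading)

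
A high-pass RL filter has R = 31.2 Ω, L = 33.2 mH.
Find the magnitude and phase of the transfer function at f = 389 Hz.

Step 1 — Angular frequency: ω = 2π·389 = 2444 rad/s.
Step 2 — Transfer function: H(jω) = jωL/(R + jωL).
Step 3 — Numerator jωL = j·81.15; denominator R + jωL = 31.2 + j81.15.
Step 4 — H = 0.8712 + j0.335.
Step 5 — Magnitude: |H| = 0.9334 (-0.6 dB); phase: φ = 21.0°.

|H| = 0.9334 (-0.6 dB), φ = 21.0°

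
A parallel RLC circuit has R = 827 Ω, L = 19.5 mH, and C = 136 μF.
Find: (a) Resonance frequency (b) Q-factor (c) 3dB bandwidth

Step 1 — Resonance: ω₀ = 1/√(LC) = 1/√(0.0195·0.000136) = 614.1 rad/s.
Step 2 — f₀ = ω₀/(2π) = 97.73 Hz.
Step 3 — Parallel Q: Q = R/(ω₀L) = 827/(614.1·0.0195) = 69.06.
Step 4 — Bandwidth: Δω = ω₀/Q = 8.891 rad/s; BW = Δω/(2π) = 1.415 Hz.

(a) f₀ = 97.73 Hz  (b) Q = 69.06  (c) BW = 1.415 Hz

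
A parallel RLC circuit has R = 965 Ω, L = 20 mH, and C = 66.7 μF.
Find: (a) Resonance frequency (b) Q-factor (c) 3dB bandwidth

Step 1 — Resonance: ω₀ = 1/√(LC) = 1/√(0.02·6.67e-05) = 865.8 rad/s.
Step 2 — f₀ = ω₀/(2π) = 137.8 Hz.
Step 3 — Parallel Q: Q = R/(ω₀L) = 965/(865.8·0.02) = 55.73.
Step 4 — Bandwidth: Δω = ω₀/Q = 15.54 rad/s; BW = Δω/(2π) = 2.473 Hz.

(a) f₀ = 137.8 Hz  (b) Q = 55.73  (c) BW = 2.473 Hz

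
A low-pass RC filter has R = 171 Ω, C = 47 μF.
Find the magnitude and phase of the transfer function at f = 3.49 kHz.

Step 1 — Angular frequency: ω = 2π·3490 = 2.193e+04 rad/s.
Step 2 — Transfer function: H(jω) = 1/(1 + jωRC).
Step 3 — Denominator: 1 + jωRC = 1 + j·2.193e+04·171·4.7e-05 = 1 + j176.2.
Step 4 — H = 3.219e-05 - j0.005674.
Step 5 — Magnitude: |H| = 0.005674 (-44.9 dB); phase: φ = -89.7°.

|H| = 0.005674 (-44.9 dB), φ = -89.7°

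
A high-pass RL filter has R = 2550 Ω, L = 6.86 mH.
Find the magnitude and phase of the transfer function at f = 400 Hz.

Step 1 — Angular frequency: ω = 2π·400 = 2513 rad/s.
Step 2 — Transfer function: H(jω) = jωL/(R + jωL).
Step 3 — Numerator jωL = j·17.24; denominator R + jωL = 2550 + j17.24.
Step 4 — H = 4.571e-05 + j0.006761.
Step 5 — Magnitude: |H| = 0.006761 (-43.4 dB); phase: φ = 89.6°.

|H| = 0.006761 (-43.4 dB), φ = 89.6°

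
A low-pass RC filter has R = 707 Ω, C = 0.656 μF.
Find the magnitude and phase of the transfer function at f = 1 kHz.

Step 1 — Angular frequency: ω = 2π·1000 = 6283 rad/s.
Step 2 — Transfer function: H(jω) = 1/(1 + jωRC).
Step 3 — Denominator: 1 + jωRC = 1 + j·6283·707·6.56e-07 = 1 + j2.914.
Step 4 — H = 0.1054 - j0.307.
Step 5 — Magnitude: |H| = 0.3246 (-9.8 dB); phase: φ = -71.1°.

|H| = 0.3246 (-9.8 dB), φ = -71.1°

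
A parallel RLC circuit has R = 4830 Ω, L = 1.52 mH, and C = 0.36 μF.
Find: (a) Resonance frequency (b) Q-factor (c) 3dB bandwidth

Step 1 — Resonance: ω₀ = 1/√(LC) = 1/√(0.00152·3.6e-07) = 4.275e+04 rad/s.
Step 2 — f₀ = ω₀/(2π) = 6804 Hz.
Step 3 — Parallel Q: Q = R/(ω₀L) = 4830/(4.275e+04·0.00152) = 74.33.
Step 4 — Bandwidth: Δω = ω₀/Q = 575.1 rad/s; BW = Δω/(2π) = 91.53 Hz.

(a) f₀ = 6804 Hz  (b) Q = 74.33  (c) BW = 91.53 Hz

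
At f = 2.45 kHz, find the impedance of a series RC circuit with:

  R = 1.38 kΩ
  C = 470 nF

Step 1 — Angular frequency: ω = 2π·f = 2π·2450 = 1.539e+04 rad/s.
Step 2 — Component impedances:
  R: Z = R = 1380 Ω
  C: Z = 1/(jωC) = -j/(ω·C) = 0 - j138.2 Ω
Step 3 — Series combination: Z_total = R + C = 1380 - j138.2 Ω = 1387∠-5.7° Ω.

Z = 1380 - j138.2 Ω = 1387∠-5.7° Ω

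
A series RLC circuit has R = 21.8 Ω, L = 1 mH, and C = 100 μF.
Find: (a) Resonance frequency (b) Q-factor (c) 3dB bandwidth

Step 1 — Resonance condition Im(Z)=0 gives ω₀ = 1/√(LC).
Step 2 — ω₀ = 1/√(0.001·0.0001) = 3162 rad/s.
Step 3 — f₀ = ω₀/(2π) = 503.3 Hz.
Step 4 — Series Q: Q = ω₀L/R = 3162·0.001/21.8 = 0.1451.
Step 5 — 3dB bandwidth: Δω = ω₀/Q = 2.18e+04 rad/s; BW = Δω/(2π) = 3470 Hz.

(a) f₀ = 503.3 Hz  (b) Q = 0.1451  (c) BW = 3470 Hz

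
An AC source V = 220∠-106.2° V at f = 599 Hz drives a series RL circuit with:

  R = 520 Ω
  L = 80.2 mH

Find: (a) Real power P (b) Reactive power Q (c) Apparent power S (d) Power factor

Step 1 — Angular frequency: ω = 2π·f = 2π·599 = 3764 rad/s.
Step 2 — Component impedances:
  R: Z = R = 520 Ω
  L: Z = jωL = j·3764·0.0802 = 0 + j301.8 Ω
Step 3 — Series combination: Z_total = R + L = 520 + j301.8 Ω = 601.3∠30.1° Ω.
Step 4 — Source phasor: V = 220∠-106.2° V = -61.38 - j211.3 V.
Step 5 — Current: I = V / Z = -0.2647 - j0.2526 A = 0.3659∠-136.3° A.
Step 6 — Complex power: S = V·I* = 69.62 + j40.41 VA.
Step 7 — Real power: P = Re(S) = 69.62 W.
Step 8 — Reactive power: Q = Im(S) = 40.41 VAR.
Step 9 — Apparent power: |S| = 80.5 VA.
Step 10 — Power factor: PF = P/|S| = 0.8649 (lagging).

(a) P = 69.62 W  (b) Q = 40.41 VAR  (c) S = 80.5 VA  (d) PF = 0.8649 (lagging)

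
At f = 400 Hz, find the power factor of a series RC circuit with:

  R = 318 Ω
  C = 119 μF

Step 1 — Angular frequency: ω = 2π·f = 2π·400 = 2513 rad/s.
Step 2 — Component impedances:
  R: Z = R = 318 Ω
  C: Z = 1/(jωC) = -j/(ω·C) = 0 - j3.344 Ω
Step 3 — Series combination: Z_total = R + C = 318 - j3.344 Ω = 318∠-0.6° Ω.
Step 4 — Power factor: PF = cos(φ) = Re(Z)/|Z| = 318/318.02 = 0.9999.
Step 5 — Type: Im(Z) = -3.344 ⇒ leading (phase φ = -0.6°).

PF = 0.9999 (leading, φ = -0.6°)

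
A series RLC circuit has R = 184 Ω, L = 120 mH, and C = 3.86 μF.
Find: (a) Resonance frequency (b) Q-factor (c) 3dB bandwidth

Step 1 — Resonance condition Im(Z)=0 gives ω₀ = 1/√(LC).
Step 2 — ω₀ = 1/√(0.12·3.86e-06) = 1469 rad/s.
Step 3 — f₀ = ω₀/(2π) = 233.8 Hz.
Step 4 — Series Q: Q = ω₀L/R = 1469·0.12/184 = 0.9583.
Step 5 — 3dB bandwidth: Δω = ω₀/Q = 1533 rad/s; BW = Δω/(2π) = 244 Hz.

(a) f₀ = 233.8 Hz  (b) Q = 0.9583  (c) BW = 244 Hz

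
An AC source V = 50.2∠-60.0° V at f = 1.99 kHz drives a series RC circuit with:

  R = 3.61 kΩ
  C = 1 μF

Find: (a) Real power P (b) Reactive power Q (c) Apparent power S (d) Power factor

Step 1 — Angular frequency: ω = 2π·f = 2π·1990 = 1.25e+04 rad/s.
Step 2 — Component impedances:
  R: Z = R = 3610 Ω
  C: Z = 1/(jωC) = -j/(ω·C) = 0 - j79.98 Ω
Step 3 — Series combination: Z_total = R + C = 3610 - j79.98 Ω = 3611∠-1.3° Ω.
Step 4 — Source phasor: V = 50.2∠-60.0° V = 25.1 - j43.47 V.
Step 5 — Current: I = V / Z = 0.007216 - j0.01188 A = 0.0139∠-58.7° A.
Step 6 — Complex power: S = V·I* = 0.6977 - j0.01546 VA.
Step 7 — Real power: P = Re(S) = 0.6977 W.
Step 8 — Reactive power: Q = Im(S) = -0.01546 VAR.
Step 9 — Apparent power: |S| = 0.6979 VA.
Step 10 — Power factor: PF = P/|S| = 0.9998 (leading).

(a) P = 0.6977 W  (b) Q = -0.01546 VAR  (c) S = 0.6979 VA  (d) PF = 0.9998 (leading)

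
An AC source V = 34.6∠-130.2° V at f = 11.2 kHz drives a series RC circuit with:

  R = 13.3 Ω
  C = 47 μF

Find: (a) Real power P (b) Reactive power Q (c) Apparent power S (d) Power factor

Step 1 — Angular frequency: ω = 2π·f = 2π·1.12e+04 = 7.037e+04 rad/s.
Step 2 — Component impedances:
  R: Z = R = 13.3 Ω
  C: Z = 1/(jωC) = -j/(ω·C) = 0 - j0.3023 Ω
Step 3 — Series combination: Z_total = R + C = 13.3 - j0.3023 Ω = 13.3∠-1.3° Ω.
Step 4 — Source phasor: V = 34.6∠-130.2° V = -22.33 - j26.43 V.
Step 5 — Current: I = V / Z = -1.633 - j2.024 A = 2.601∠-128.9° A.
Step 6 — Complex power: S = V·I* = 89.97 - j2.045 VA.
Step 7 — Real power: P = Re(S) = 89.97 W.
Step 8 — Reactive power: Q = Im(S) = -2.045 VAR.
Step 9 — Apparent power: |S| = 89.99 VA.
Step 10 — Power factor: PF = P/|S| = 0.9997 (leading).

(a) P = 89.97 W  (b) Q = -2.045 VAR  (c) S = 89.99 VA  (d) PF = 0.9997 (leading)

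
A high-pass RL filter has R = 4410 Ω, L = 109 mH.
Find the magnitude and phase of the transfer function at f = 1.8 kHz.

Step 1 — Angular frequency: ω = 2π·1800 = 1.131e+04 rad/s.
Step 2 — Transfer function: H(jω) = jωL/(R + jωL).
Step 3 — Numerator jωL = j·1233; denominator R + jωL = 4410 + j1233.
Step 4 — H = 0.07248 + j0.2593.
Step 5 — Magnitude: |H| = 0.2692 (-11.4 dB); phase: φ = 74.4°.

|H| = 0.2692 (-11.4 dB), φ = 74.4°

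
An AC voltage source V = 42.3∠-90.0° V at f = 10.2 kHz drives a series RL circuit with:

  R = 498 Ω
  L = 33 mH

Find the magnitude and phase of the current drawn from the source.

Step 1 — Angular frequency: ω = 2π·f = 2π·1.02e+04 = 6.409e+04 rad/s.
Step 2 — Component impedances:
  R: Z = R = 498 Ω
  L: Z = jωL = j·6.409e+04·0.033 = 0 + j2115 Ω
Step 3 — Series combination: Z_total = R + L = 498 + j2115 Ω = 2173∠76.7° Ω.
Step 4 — Source phasor: V = 42.3∠-90.0° V = 0 - j42.3 V.
Step 5 — Ohm's law: I = V / Z_total = (0 - j42.3) / (498 + j2115) = -0.01895 - j0.004462 A.
Step 6 — Convert to polar: |I| = 0.01947 A, ∠I = -166.7°.

I = 0.01947∠-166.7° A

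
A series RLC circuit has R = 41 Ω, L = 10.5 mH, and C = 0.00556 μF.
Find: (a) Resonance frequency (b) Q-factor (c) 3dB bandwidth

Step 1 — Resonance: ω₀ = 1/√(LC) = 1/√(0.0105·5.56e-09) = 1.309e+05 rad/s.
Step 2 — f₀ = ω₀/(2π) = 2.083e+04 Hz.
Step 3 — Series Q: Q = ω₀L/R = 1.309e+05·0.0105/41 = 33.52.
Step 4 — Bandwidth: Δω = ω₀/Q = 3905 rad/s; BW = Δω/(2π) = 621.5 Hz.

(a) f₀ = 2.083e+04 Hz  (b) Q = 33.52  (c) BW = 621.5 Hz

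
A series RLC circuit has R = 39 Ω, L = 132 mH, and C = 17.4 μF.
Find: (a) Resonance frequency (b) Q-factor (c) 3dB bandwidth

Step 1 — Resonance: ω₀ = 1/√(LC) = 1/√(0.132·1.74e-05) = 659.8 rad/s.
Step 2 — f₀ = ω₀/(2π) = 105 Hz.
Step 3 — Series Q: Q = ω₀L/R = 659.8·0.132/39 = 2.233.
Step 4 — Bandwidth: Δω = ω₀/Q = 295.5 rad/s; BW = Δω/(2π) = 47.02 Hz.

(a) f₀ = 105 Hz  (b) Q = 2.233  (c) BW = 47.02 Hz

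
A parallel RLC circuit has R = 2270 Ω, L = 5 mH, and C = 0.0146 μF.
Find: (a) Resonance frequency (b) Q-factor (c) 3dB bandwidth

Step 1 — Resonance: ω₀ = 1/√(LC) = 1/√(0.005·1.46e-08) = 1.17e+05 rad/s.
Step 2 — f₀ = ω₀/(2π) = 1.863e+04 Hz.
Step 3 — Parallel Q: Q = R/(ω₀L) = 2270/(1.17e+05·0.005) = 3.879.
Step 4 — Bandwidth: Δω = ω₀/Q = 3.017e+04 rad/s; BW = Δω/(2π) = 4802 Hz.

(a) f₀ = 1.863e+04 Hz  (b) Q = 3.879  (c) BW = 4802 Hz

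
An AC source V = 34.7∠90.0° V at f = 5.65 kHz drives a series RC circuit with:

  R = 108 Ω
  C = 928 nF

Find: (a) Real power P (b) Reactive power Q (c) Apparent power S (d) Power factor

Step 1 — Angular frequency: ω = 2π·f = 2π·5650 = 3.55e+04 rad/s.
Step 2 — Component impedances:
  R: Z = R = 108 Ω
  C: Z = 1/(jωC) = -j/(ω·C) = 0 - j30.35 Ω
Step 3 — Series combination: Z_total = R + C = 108 - j30.35 Ω = 112.2∠-15.7° Ω.
Step 4 — Source phasor: V = 34.7∠90.0° V = 0 + j34.7 V.
Step 5 — Current: I = V / Z = -0.08369 + j0.2978 A = 0.3093∠105.7° A.
Step 6 — Complex power: S = V·I* = 10.33 - j2.904 VA.
Step 7 — Real power: P = Re(S) = 10.33 W.
Step 8 — Reactive power: Q = Im(S) = -2.904 VAR.
Step 9 — Apparent power: |S| = 10.73 VA.
Step 10 — Power factor: PF = P/|S| = 0.9627 (leading).

(a) P = 10.33 W  (b) Q = -2.904 VAR  (c) S = 10.73 VA  (d) PF = 0.9627 (leading)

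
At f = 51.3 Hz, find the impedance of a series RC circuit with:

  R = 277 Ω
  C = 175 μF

Step 1 — Angular frequency: ω = 2π·f = 2π·51.3 = 322.3 rad/s.
Step 2 — Component impedances:
  R: Z = R = 277 Ω
  C: Z = 1/(jωC) = -j/(ω·C) = 0 - j17.73 Ω
Step 3 — Series combination: Z_total = R + C = 277 - j17.73 Ω = 277.6∠-3.7° Ω.

Z = 277 - j17.73 Ω = 277.6∠-3.7° Ω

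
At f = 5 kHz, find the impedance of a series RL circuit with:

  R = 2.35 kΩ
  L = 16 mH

Step 1 — Angular frequency: ω = 2π·f = 2π·5000 = 3.142e+04 rad/s.
Step 2 — Component impedances:
  R: Z = R = 2350 Ω
  L: Z = jωL = j·3.142e+04·0.016 = 0 + j502.7 Ω
Step 3 — Series combination: Z_total = R + L = 2350 + j502.7 Ω = 2403∠12.1° Ω.

Z = 2350 + j502.7 Ω = 2403∠12.1° Ω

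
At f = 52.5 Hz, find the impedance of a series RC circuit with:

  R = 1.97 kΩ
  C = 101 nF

Step 1 — Angular frequency: ω = 2π·f = 2π·52.5 = 329.9 rad/s.
Step 2 — Component impedances:
  R: Z = R = 1970 Ω
  C: Z = 1/(jωC) = -j/(ω·C) = 0 - j3.002e+04 Ω
Step 3 — Series combination: Z_total = R + C = 1970 - j3.002e+04 Ω = 3.008e+04∠-86.2° Ω.

Z = 1970 - j3.002e+04 Ω = 3.008e+04∠-86.2° Ω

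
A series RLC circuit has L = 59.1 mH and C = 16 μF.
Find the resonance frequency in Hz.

Step 1 — Resonance condition Im(Z)=0 gives ω₀ = 1/√(LC).
Step 2 — ω₀ = 1/√(0.0591·1.6e-05) = 1028 rad/s.
Step 3 — f₀ = ω₀/(2π) = 163.7 Hz.

f₀ = 163.7 Hz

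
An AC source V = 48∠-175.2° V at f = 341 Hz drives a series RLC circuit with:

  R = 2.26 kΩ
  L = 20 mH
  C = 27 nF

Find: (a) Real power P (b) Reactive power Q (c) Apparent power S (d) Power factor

Step 1 — Angular frequency: ω = 2π·f = 2π·341 = 2143 rad/s.
Step 2 — Component impedances:
  R: Z = R = 2260 Ω
  L: Z = jωL = j·2143·0.02 = 0 + j42.85 Ω
  C: Z = 1/(jωC) = -j/(ω·C) = 0 - j1.729e+04 Ω
Step 3 — Series combination: Z_total = R + L + C = 2260 - j1.724e+04 Ω = 1.739e+04∠-82.5° Ω.
Step 4 — Source phasor: V = 48∠-175.2° V = -47.83 - j4.017 V.
Step 5 — Current: I = V / Z = -0.0001284 - j0.002757 A = 0.00276∠-92.7° A.
Step 6 — Complex power: S = V·I* = 0.01722 - j0.1314 VA.
Step 7 — Real power: P = Re(S) = 0.01722 W.
Step 8 — Reactive power: Q = Im(S) = -0.1314 VAR.
Step 9 — Apparent power: |S| = 0.1325 VA.
Step 10 — Power factor: PF = P/|S| = 0.13 (leading).

(a) P = 0.01722 W  (b) Q = -0.1314 VAR  (c) S = 0.1325 VA  (d) PF = 0.13 (leading)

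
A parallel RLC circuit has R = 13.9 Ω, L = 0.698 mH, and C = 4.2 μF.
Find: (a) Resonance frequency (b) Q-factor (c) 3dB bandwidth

Step 1 — Resonance: ω₀ = 1/√(LC) = 1/√(0.000698·4.2e-06) = 1.847e+04 rad/s.
Step 2 — f₀ = ω₀/(2π) = 2939 Hz.
Step 3 — Parallel Q: Q = R/(ω₀L) = 13.9/(1.847e+04·0.000698) = 1.078.
Step 4 — Bandwidth: Δω = ω₀/Q = 1.713e+04 rad/s; BW = Δω/(2π) = 2726 Hz.

(a) f₀ = 2939 Hz  (b) Q = 1.078  (c) BW = 2726 Hz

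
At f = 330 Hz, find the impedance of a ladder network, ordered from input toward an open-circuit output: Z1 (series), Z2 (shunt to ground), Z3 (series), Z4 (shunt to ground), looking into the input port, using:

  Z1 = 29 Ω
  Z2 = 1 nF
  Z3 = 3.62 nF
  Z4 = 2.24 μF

Step 1 — Angular frequency: ω = 2π·f = 2π·330 = 2073 rad/s.
Step 2 — Component impedances:
  Z1: Z = R = 29 Ω
  Z2: Z = 1/(jωC) = -j/(ω·C) = 0 - j4.823e+05 Ω
  Z3: Z = 1/(jωC) = -j/(ω·C) = 0 - j1.332e+05 Ω
  Z4: Z = 1/(jωC) = -j/(ω·C) = 0 - j215.3 Ω
Step 3 — Ladder network (open output): work backward from the far end, alternating series and parallel combinations. Z_in = 29 - j1.045e+05 Ω = 1.045e+05∠-90.0° Ω.

Z = 29 - j1.045e+05 Ω = 1.045e+05∠-90.0° Ω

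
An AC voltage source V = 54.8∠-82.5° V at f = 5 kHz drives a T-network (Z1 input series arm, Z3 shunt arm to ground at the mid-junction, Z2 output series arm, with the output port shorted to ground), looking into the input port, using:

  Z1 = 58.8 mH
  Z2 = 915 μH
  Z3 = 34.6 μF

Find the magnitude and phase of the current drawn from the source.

Step 1 — Angular frequency: ω = 2π·f = 2π·5000 = 3.142e+04 rad/s.
Step 2 — Component impedances:
  Z1: Z = jωL = j·3.142e+04·0.0588 = 0 + j1847 Ω
  Z2: Z = jωL = j·3.142e+04·0.000915 = 0 + j28.75 Ω
  Z3: Z = 1/(jωC) = -j/(ω·C) = 0 - j0.92 Ω
Step 3 — With the output port shorted to ground, the output series arm Z2 runs from the junction to ground; the shunt arm Z3 also runs from the junction to ground. They appear in parallel: Z3 || Z2 = 0 - j0.9504 Ω.
Step 4 — Series with input arm Z1: Z_in = Z1 + (Z3 || Z2) = 0 + j1846 Ω = 1846∠90.0° Ω.
Step 5 — Source phasor: V = 54.8∠-82.5° V = 7.153 - j54.33 V.
Step 6 — Ohm's law: I = V / Z_total = (7.153 - j54.33) / (0 + j1846) = -0.02943 - j0.003874 A.
Step 7 — Convert to polar: |I| = 0.02968 A, ∠I = -172.5°.

I = 0.02968∠-172.5° A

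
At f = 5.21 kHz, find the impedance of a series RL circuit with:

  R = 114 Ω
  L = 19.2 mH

Step 1 — Angular frequency: ω = 2π·f = 2π·5210 = 3.274e+04 rad/s.
Step 2 — Component impedances:
  R: Z = R = 114 Ω
  L: Z = jωL = j·3.274e+04·0.0192 = 0 + j628.5 Ω
Step 3 — Series combination: Z_total = R + L = 114 + j628.5 Ω = 638.8∠79.7° Ω.

Z = 114 + j628.5 Ω = 638.8∠79.7° Ω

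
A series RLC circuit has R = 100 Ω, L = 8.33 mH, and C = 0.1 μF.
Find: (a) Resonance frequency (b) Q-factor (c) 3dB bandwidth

Step 1 — Resonance: ω₀ = 1/√(LC) = 1/√(0.00833·1e-07) = 3.465e+04 rad/s.
Step 2 — f₀ = ω₀/(2π) = 5514 Hz.
Step 3 — Series Q: Q = ω₀L/R = 3.465e+04·0.00833/100 = 2.886.
Step 4 — Bandwidth: Δω = ω₀/Q = 1.2e+04 rad/s; BW = Δω/(2π) = 1911 Hz.

(a) f₀ = 5514 Hz  (b) Q = 2.886  (c) BW = 1911 Hz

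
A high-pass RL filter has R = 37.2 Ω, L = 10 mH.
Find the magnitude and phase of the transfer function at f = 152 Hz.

Step 1 — Angular frequency: ω = 2π·152 = 955 rad/s.
Step 2 — Transfer function: H(jω) = jωL/(R + jωL).
Step 3 — Numerator jωL = j·9.55; denominator R + jωL = 37.2 + j9.55.
Step 4 — H = 0.06184 + j0.2409.
Step 5 — Magnitude: |H| = 0.2487 (-12.1 dB); phase: φ = 75.6°.

|H| = 0.2487 (-12.1 dB), φ = 75.6°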